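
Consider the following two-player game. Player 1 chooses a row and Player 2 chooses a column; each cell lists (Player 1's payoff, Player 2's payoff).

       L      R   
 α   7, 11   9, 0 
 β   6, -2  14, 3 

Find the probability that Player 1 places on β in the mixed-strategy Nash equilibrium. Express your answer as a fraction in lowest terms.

Player 1's mix p on α must make Player 2 indifferent between L and R.
Player 2's payoff from L: 11p + (-2)(1−p). From R: 0p + 3(1−p).
Set equal: 11p = 5(1−p) → p = 5/16.
Probability on β is 1 − 5/16 = 11/16.

11/16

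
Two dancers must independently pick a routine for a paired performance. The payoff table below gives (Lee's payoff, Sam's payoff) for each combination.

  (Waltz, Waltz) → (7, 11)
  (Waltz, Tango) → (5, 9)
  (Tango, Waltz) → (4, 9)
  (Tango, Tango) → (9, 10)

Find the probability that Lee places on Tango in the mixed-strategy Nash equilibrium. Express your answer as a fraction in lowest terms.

Lee's mix p on Waltz must make Sam indifferent between Waltz and Tango.
Sam's payoff from Waltz: 11p + 9(1−p). From Tango: 9p + 10(1−p).
Set equal: 2p = 1(1−p) → p = 1/3.
Probability on Tango is 1 − 1/3 = 2/3.

2/3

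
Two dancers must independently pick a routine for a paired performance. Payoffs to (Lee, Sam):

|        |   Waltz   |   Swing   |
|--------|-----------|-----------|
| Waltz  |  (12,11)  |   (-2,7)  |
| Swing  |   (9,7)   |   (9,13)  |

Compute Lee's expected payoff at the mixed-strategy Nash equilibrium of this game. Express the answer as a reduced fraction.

Sam mixes with probability q on Waltz, chosen so Lee is indifferent: 12q + (-2)(1−q) = 9q + 9(1−q) gives q = 11/14.
Lee's expected payoff (from either row, since indifferent) is 12·11/14 + (-2)·3/14 = 9.

9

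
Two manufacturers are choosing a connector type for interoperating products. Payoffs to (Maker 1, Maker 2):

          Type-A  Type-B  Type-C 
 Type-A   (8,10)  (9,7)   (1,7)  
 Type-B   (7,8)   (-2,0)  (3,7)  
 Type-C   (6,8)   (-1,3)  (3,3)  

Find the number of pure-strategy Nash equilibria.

1

Both Type-A: Maker 1 gets 8 (best alternative 7); Maker 2 gets 10 (best alternative 7). Neither deviates — NE.
Both Type-B is not a NE: Maker 1 would switch to Type-A (9 > -2).
No other cell survives both best-response checks, so there is 1 pure NE.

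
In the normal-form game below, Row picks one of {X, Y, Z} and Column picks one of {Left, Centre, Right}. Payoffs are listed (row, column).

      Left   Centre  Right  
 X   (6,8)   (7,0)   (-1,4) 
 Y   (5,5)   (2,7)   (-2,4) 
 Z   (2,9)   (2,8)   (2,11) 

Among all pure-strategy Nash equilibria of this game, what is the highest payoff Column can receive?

11

(X, Left) is a pure NE (Row: 6 ≥ 5; Column: 8 ≥ 4). Column gets 8.
(Z, Right) is a pure NE (Row: 2 ≥ -1; Column: 11 ≥ 9). Column gets 11.
Every other cell has a profitable deviation for at least one player. Highest of {8, 11} is 11.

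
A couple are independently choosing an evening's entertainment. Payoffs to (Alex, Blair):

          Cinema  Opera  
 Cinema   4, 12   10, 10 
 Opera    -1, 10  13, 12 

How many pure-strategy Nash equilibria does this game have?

Both Cinema: Alex gets 4 (best alternative -1); Blair gets 12 (best alternative 10). Neither deviates — NE.
Both Opera: Alex gets 13 (best alternative 10); Blair gets 12 (best alternative 10). Neither deviates — NE.
(Cinema, Opera) is not a NE: Alex would switch to Opera (13 > 10).
No other cell survives both best-response checks, so there are 2 pure NE.

2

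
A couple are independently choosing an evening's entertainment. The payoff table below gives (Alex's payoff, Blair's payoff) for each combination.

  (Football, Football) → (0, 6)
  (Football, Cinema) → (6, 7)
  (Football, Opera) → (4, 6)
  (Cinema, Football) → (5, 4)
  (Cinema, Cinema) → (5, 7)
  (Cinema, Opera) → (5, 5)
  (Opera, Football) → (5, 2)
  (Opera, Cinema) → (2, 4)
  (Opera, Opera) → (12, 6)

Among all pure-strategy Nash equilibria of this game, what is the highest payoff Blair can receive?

7

(Football, Cinema) is a pure NE (Alex: 6 ≥ 5; Blair: 7 ≥ 6). Blair gets 7.
Both Opera is a pure NE (Alex: 12 ≥ 5; Blair: 6 ≥ 4). Blair gets 6.
Every other cell has a profitable deviation for at least one player. Highest of {7, 6} is 7.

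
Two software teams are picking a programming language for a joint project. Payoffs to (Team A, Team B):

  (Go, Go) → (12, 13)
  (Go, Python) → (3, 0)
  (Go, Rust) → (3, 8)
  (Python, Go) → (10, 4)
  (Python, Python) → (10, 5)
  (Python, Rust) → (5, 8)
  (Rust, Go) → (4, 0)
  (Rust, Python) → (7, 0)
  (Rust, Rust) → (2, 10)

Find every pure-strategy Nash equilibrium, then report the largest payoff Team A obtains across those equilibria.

12

Both Go is a pure NE (Team A: 12 ≥ 10; Team B: 13 ≥ 8). Team A gets 12.
(Python, Rust) is a pure NE (Team A: 5 ≥ 3; Team B: 8 ≥ 5). Team A gets 5.
Every other cell has a profitable deviation for at least one player. Highest of {12, 5} is 12.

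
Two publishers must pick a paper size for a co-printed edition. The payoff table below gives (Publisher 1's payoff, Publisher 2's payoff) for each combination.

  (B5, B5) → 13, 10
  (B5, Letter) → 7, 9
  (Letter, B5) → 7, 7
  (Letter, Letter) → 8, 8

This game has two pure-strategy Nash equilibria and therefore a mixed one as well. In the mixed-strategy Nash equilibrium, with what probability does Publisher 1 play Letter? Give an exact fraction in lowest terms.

1/2

Publisher 1's mix p on B5 must make Publisher 2 indifferent between B5 and Letter.
Publisher 2's payoff from B5: 10p + 7(1−p). From Letter: 9p + 8(1−p).
Set equal: 1p = 1(1−p) → p = 1/2.
Probability on Letter is 1 − 1/2 = 1/2.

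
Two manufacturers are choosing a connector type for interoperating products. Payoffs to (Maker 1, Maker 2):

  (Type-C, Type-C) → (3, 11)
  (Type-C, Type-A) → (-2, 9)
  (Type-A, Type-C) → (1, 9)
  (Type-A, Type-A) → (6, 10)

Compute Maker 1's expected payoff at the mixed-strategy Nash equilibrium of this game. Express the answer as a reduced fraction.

Maker 2 mixes with probability q on Type-C, chosen so Maker 1 is indifferent: 3q + (-2)(1−q) = 1q + 6(1−q) gives q = 4/5.
Maker 1's expected payoff (from either row, since indifferent) is 3·4/5 + (-2)·1/5 = 2.

2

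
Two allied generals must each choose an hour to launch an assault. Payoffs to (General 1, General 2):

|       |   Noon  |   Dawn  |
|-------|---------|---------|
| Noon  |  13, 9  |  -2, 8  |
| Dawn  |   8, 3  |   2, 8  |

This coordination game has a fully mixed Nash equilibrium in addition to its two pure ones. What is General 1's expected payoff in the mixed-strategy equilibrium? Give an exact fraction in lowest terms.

General 2 mixes with probability q on Noon, chosen so General 1 is indifferent: 13q + (-2)(1−q) = 8q + 2(1−q) gives q = 4/9.
General 1's expected payoff (from either row, since indifferent) is 13·4/9 + (-2)·5/9 = 14/3.

14/3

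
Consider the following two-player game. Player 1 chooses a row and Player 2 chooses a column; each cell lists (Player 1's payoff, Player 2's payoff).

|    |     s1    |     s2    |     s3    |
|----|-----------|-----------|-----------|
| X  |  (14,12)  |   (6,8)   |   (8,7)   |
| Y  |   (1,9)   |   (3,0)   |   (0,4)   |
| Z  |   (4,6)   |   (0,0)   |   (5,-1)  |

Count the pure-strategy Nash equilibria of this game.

1

(X, s1): Player 1 gets 14 (best alternative 4); Player 2 gets 12 (best alternative 8). Neither deviates — NE.
(Y, s2) is not a NE: Player 1 would switch to X (6 > 3).
No other cell survives both best-response checks, so there is 1 pure NE.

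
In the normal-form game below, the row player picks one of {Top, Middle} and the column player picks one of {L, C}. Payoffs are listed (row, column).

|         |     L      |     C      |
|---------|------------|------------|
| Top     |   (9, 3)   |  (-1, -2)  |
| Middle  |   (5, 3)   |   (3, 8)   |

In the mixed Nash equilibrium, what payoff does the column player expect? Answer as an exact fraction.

The row player mixes with probability p on Top, chosen so the column player is indifferent: 3p + 3(1−p) = (-2)p + 8(1−p) gives p = 1/2.
The column player's expected payoff is 3·1/2 + 3·1/2 = 3.

3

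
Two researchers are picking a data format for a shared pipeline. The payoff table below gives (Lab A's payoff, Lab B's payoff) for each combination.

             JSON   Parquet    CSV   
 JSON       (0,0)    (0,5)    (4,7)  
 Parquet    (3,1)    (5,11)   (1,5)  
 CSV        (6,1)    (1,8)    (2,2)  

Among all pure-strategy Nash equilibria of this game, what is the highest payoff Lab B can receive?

(JSON, CSV) is a pure NE (Lab A: 4 ≥ 2; Lab B: 7 ≥ 5). Lab B gets 7.
Both Parquet is a pure NE (Lab A: 5 ≥ 1; Lab B: 11 ≥ 5). Lab B gets 11.
Every other cell has a profitable deviation for at least one player. Highest of {7, 11} is 11.

11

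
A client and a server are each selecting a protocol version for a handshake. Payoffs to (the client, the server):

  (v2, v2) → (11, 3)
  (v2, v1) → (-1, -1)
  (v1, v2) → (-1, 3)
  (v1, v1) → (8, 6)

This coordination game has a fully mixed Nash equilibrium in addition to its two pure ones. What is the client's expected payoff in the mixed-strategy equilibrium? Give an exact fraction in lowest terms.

29/7

The server mixes with probability q on v2, chosen so the client is indifferent: 11q + (-1)(1−q) = (-1)q + 8(1−q) gives q = 3/7.
The client's expected payoff (from either row, since indifferent) is 11·3/7 + (-1)·4/7 = 29/7.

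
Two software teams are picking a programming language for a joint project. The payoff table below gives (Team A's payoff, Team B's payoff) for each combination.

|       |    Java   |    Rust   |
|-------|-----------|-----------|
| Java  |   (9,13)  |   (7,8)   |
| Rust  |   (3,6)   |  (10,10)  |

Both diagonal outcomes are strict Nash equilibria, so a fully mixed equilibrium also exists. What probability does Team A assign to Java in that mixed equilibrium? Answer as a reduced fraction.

4/9

Team A's mix p on Java must make Team B indifferent between Java and Rust.
Team B's payoff from Java: 13p + 6(1−p). From Rust: 8p + 10(1−p).
Set equal: 5p = 4(1−p) → p = 4/9.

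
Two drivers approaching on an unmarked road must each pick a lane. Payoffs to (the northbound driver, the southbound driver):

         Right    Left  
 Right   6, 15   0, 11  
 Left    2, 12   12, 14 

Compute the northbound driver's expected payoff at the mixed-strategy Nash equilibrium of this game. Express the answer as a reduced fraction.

9/2

The southbound driver mixes with probability q on Right, chosen so the northbound driver is indifferent: 6q + 0(1−q) = 2q + 12(1−q) gives q = 3/4.
The northbound driver's expected payoff (from either row, since indifferent) is 6·3/4 + 0·1/4 = 9/2.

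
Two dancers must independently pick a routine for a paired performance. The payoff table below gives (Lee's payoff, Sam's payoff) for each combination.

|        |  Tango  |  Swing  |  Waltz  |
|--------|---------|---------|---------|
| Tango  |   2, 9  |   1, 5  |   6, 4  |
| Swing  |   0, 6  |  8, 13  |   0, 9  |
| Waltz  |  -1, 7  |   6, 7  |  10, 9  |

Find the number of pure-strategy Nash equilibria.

Both Tango: Lee gets 2 (best alternative 0); Sam gets 9 (best alternative 5). Neither deviates — NE.
Both Swing: Lee gets 8 (best alternative 6); Sam gets 13 (best alternative 9). Neither deviates — NE.
Both Waltz: Lee gets 10 (best alternative 6); Sam gets 9 (best alternative 7). Neither deviates — NE.
(Waltz, Tango) is not a NE: Lee would switch to Tango (2 > -1).
No other cell survives both best-response checks, so there are 3 pure NE.

3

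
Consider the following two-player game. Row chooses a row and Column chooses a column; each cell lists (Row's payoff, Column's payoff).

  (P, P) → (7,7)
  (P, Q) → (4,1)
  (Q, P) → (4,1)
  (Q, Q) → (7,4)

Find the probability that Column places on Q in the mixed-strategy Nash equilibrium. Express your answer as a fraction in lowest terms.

1/2

Column's mix q on P must make Row indifferent between P and Q.
Row's payoff from P: 7q + 4(1−q). From Q: 4q + 7(1−q).
Set equal: 3q = 3(1−q) → q = 3/6 = 1/2.
Probability on Q is 1 − 1/2 = 1/2.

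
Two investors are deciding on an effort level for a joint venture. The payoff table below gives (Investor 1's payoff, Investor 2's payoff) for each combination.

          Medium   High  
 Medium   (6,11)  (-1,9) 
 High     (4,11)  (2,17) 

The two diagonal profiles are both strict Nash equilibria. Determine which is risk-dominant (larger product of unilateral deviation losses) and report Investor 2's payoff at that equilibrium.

At both Medium: Investor 1 loses 6 − 4 = 2 by deviating; Investor 2 loses 11 − 9 = 2. Product = 2·2 = 4.
At both High: Investor 1 loses 2 − (-1) = 3 by deviating; Investor 2 loses 17 − 11 = 6. Product = 3·6 = 18.
18 > 4, so both High is risk-dominant. Investor 2's payoff there is 17.

17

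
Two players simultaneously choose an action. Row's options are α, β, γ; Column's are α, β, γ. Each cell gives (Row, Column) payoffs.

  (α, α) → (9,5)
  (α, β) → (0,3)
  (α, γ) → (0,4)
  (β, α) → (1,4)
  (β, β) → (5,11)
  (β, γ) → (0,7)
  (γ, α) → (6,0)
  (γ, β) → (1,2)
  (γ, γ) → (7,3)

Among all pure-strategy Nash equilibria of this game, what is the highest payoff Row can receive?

Both α is a pure NE (Row: 9 ≥ 6; Column: 5 ≥ 4). Row gets 9.
Both β is a pure NE (Row: 5 ≥ 1; Column: 11 ≥ 7). Row gets 5.
Both γ is a pure NE (Row: 7 ≥ 0; Column: 3 ≥ 2). Row gets 7.
Every other cell has a profitable deviation for at least one player. Highest of {9, 5, 7} is 9.

9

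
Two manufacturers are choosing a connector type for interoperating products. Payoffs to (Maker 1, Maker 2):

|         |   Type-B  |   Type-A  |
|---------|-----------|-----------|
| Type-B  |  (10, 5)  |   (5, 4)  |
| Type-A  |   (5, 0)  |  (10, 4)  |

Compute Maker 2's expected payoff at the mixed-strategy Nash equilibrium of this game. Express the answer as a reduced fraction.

4

Maker 1 mixes with probability p on Type-B, chosen so Maker 2 is indifferent: 5p + 0(1−p) = 4p + 4(1−p) gives p = 4/5.
Maker 2's expected payoff is 5·4/5 + 0·1/5 = 4.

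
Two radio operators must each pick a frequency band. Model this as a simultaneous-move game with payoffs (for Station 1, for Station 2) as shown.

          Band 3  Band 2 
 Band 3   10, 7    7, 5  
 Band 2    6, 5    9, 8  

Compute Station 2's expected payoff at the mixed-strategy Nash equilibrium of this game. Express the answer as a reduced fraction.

Station 1 mixes with probability p on Band 3, chosen so Station 2 is indifferent: 7p + 5(1−p) = 5p + 8(1−p) gives p = 3/5.
Station 2's expected payoff is 7·3/5 + 5·2/5 = 31/5.

31/5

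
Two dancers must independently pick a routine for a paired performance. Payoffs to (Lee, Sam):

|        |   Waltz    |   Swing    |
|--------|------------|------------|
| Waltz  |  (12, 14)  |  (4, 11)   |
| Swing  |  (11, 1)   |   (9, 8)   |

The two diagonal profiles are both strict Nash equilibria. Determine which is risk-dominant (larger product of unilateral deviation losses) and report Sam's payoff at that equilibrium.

At both Waltz: Lee loses 12 − 11 = 1 by deviating; Sam loses 14 − 11 = 3. Product = 1·3 = 3.
At both Swing: Lee loses 9 − 4 = 5 by deviating; Sam loses 8 − 1 = 7. Product = 5·7 = 35.
35 > 3, so both Swing is risk-dominant. Sam's payoff there is 8.

8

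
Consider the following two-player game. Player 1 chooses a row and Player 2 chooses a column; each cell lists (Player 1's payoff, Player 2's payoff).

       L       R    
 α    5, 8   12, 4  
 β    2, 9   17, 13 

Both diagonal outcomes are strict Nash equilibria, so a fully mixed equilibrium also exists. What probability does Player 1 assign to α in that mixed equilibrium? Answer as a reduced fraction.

Player 1's mix p on α must make Player 2 indifferent between L and R.
Player 2's payoff from L: 8p + 9(1−p). From R: 4p + 13(1−p).
Set equal: 4p = 4(1−p) → p = 4/8 = 1/2.

1/2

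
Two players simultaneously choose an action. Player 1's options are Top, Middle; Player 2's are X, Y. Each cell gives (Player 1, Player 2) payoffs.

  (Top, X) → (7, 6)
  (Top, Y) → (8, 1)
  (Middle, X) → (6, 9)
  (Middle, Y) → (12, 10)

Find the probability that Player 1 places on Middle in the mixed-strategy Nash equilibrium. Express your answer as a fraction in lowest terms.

5/6

Player 1's mix p on Top must make Player 2 indifferent between X and Y.
Player 2's payoff from X: 6p + 9(1−p). From Y: 1p + 10(1−p).
Set equal: 5p = 1(1−p) → p = 1/6.
Probability on Middle is 1 − 1/6 = 5/6.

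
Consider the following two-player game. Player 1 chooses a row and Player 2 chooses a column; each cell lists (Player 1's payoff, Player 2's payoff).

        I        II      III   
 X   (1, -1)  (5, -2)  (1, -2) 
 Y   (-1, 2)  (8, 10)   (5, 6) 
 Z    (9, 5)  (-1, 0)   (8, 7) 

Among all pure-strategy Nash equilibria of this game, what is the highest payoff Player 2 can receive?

10

(Y, II) is a pure NE (Player 1: 8 ≥ 5; Player 2: 10 ≥ 6). Player 2 gets 10.
(Z, III) is a pure NE (Player 1: 8 ≥ 5; Player 2: 7 ≥ 5). Player 2 gets 7.
Every other cell has a profitable deviation for at least one player. Highest of {10, 7} is 10.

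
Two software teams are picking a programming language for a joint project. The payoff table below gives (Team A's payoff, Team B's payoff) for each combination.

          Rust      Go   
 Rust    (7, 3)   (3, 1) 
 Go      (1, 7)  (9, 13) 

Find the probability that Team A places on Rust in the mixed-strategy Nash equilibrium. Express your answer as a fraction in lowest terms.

3/4

Team A's mix p on Rust must make Team B indifferent between Rust and Go.
Team B's payoff from Rust: 3p + 7(1−p). From Go: 1p + 13(1−p).
Set equal: 2p = 6(1−p) → p = 6/8 = 3/4.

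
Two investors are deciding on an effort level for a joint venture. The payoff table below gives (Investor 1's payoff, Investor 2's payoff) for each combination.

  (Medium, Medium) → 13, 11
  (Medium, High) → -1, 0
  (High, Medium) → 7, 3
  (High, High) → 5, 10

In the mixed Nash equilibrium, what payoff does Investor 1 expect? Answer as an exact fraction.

Investor 2 mixes with probability q on Medium, chosen so Investor 1 is indifferent: 13q + (-1)(1−q) = 7q + 5(1−q) gives q = 1/2.
Investor 1's expected payoff (from either row, since indifferent) is 13·1/2 + (-1)·1/2 = 6.

6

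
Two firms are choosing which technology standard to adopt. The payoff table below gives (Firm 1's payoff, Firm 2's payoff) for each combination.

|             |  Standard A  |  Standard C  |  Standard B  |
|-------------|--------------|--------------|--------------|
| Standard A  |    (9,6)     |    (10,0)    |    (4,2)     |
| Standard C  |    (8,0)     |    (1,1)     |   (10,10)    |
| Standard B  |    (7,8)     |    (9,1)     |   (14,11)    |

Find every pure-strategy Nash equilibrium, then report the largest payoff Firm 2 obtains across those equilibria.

11

Both Standard A is a pure NE (Firm 1: 9 ≥ 8; Firm 2: 6 ≥ 2). Firm 2 gets 6.
Both Standard B is a pure NE (Firm 1: 14 ≥ 10; Firm 2: 11 ≥ 8). Firm 2 gets 11.
Every other cell has a profitable deviation for at least one player. Highest of {6, 11} is 11.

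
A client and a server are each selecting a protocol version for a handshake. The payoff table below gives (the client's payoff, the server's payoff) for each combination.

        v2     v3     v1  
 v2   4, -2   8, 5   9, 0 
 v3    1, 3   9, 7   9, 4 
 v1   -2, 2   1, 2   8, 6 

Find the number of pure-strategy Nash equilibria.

1

Both v3: the client gets 9 (best alternative 8); the server gets 7 (best alternative 4). Neither deviates — NE.
Both v1 is not a NE: the client would switch to v2 (9 > 8).
No other cell survives both best-response checks, so there is 1 pure NE.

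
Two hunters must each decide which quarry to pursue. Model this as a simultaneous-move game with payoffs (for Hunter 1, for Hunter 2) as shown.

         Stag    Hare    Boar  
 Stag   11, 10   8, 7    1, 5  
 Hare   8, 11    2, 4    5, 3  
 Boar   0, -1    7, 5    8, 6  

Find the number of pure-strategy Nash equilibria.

2

Both Stag: Hunter 1 gets 11 (best alternative 8); Hunter 2 gets 10 (best alternative 7). Neither deviates — NE.
Both Boar: Hunter 1 gets 8 (best alternative 5); Hunter 2 gets 6 (best alternative 5). Neither deviates — NE.
Both Hare is not a NE: Hunter 1 would switch to Stag (8 > 2).
No other cell survives both best-response checks, so there are 2 pure NE.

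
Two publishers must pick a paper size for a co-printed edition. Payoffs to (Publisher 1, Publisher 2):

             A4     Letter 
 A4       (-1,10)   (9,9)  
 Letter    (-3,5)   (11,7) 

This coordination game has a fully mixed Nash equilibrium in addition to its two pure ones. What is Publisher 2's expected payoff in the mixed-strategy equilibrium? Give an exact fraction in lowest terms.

25/3

Publisher 1 mixes with probability p on A4, chosen so Publisher 2 is indifferent: 10p + 5(1−p) = 9p + 7(1−p) gives p = 2/3.
Publisher 2's expected payoff is 10·2/3 + 5·1/3 = 25/3.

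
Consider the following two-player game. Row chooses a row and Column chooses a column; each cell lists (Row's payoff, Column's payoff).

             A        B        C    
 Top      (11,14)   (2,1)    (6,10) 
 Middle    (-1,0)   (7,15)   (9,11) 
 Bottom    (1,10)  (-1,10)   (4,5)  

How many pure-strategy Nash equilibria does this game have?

(Top, A): Row gets 11 (best alternative 1); Column gets 14 (best alternative 10). Neither deviates — NE.
(Middle, B): Row gets 7 (best alternative 2); Column gets 15 (best alternative 11). Neither deviates — NE.
(Bottom, C) is not a NE: Row would switch to Middle (9 > 4).
No other cell survives both best-response checks, so there are 2 pure NE.

2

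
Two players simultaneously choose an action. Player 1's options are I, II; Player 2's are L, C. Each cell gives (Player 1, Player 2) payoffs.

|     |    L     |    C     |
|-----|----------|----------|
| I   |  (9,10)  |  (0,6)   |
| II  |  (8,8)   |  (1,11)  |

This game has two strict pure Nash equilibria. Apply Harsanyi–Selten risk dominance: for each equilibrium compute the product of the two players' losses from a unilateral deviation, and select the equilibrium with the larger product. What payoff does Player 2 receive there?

10

At (I, L): Player 1 loses 9 − 8 = 1 by deviating; Player 2 loses 10 − 6 = 4. Product = 1·4 = 4.
At (II, C): Player 1 loses 1 − 0 = 1 by deviating; Player 2 loses 11 − 8 = 3. Product = 1·3 = 3.
4 > 3, so (I, L) is risk-dominant. Player 2's payoff there is 10.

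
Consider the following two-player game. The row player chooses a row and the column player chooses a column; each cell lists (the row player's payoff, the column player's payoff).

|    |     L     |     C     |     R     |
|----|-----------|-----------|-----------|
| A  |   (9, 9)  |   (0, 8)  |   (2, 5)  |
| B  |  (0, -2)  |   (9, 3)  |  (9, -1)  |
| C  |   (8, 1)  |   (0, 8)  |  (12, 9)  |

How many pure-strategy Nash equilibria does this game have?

3

(A, L): the row player gets 9 (best alternative 8); the column player gets 9 (best alternative 8). Neither deviates — NE.
(B, C): the row player gets 9 (best alternative 0); the column player gets 3 (best alternative -1). Neither deviates — NE.
(C, R): the row player gets 12 (best alternative 9); the column player gets 9 (best alternative 8). Neither deviates — NE.
(A, C) is not a NE: the row player would switch to B (9 > 0).
No other cell survives both best-response checks, so there are 3 pure NE.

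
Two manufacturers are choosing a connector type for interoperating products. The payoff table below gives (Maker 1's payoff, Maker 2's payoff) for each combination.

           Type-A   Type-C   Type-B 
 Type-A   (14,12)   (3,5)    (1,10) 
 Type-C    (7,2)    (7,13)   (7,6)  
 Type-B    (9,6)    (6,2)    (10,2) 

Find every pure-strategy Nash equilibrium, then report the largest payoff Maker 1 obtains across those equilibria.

Both Type-A is a pure NE (Maker 1: 14 ≥ 9; Maker 2: 12 ≥ 10). Maker 1 gets 14.
Both Type-C is a pure NE (Maker 1: 7 ≥ 6; Maker 2: 13 ≥ 6). Maker 1 gets 7.
Every other cell has a profitable deviation for at least one player. Highest of {14, 7} is 14.

14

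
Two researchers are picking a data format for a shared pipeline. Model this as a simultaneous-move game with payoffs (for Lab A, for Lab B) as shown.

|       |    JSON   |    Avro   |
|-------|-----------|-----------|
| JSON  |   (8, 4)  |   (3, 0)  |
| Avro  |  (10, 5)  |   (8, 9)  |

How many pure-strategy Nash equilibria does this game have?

1

Both Avro: Lab A gets 8 (best alternative 3); Lab B gets 9 (best alternative 5). Neither deviates — NE.
Both JSON is not a NE: Lab A would switch to Avro (10 > 8).
No other cell survives both best-response checks, so there is 1 pure NE.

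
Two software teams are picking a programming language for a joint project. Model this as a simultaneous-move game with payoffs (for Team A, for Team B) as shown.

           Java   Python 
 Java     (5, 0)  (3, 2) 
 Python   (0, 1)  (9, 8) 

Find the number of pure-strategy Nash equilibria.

Both Python: Team A gets 9 (best alternative 3); Team B gets 8 (best alternative 1). Neither deviates — NE.
Both Java is not a NE: Team B would switch to Python (2 > 0).
No other cell survives both best-response checks, so there is 1 pure NE.

1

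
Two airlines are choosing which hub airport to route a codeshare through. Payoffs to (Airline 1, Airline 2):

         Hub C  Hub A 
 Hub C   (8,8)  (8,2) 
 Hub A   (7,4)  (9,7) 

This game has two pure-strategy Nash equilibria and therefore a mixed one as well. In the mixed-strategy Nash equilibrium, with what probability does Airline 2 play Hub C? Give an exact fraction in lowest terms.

1/2

Airline 2's mix q on Hub C must make Airline 1 indifferent between Hub C and Hub A.
Airline 1's payoff from Hub C: 8q + 8(1−q). From Hub A: 7q + 9(1−q).
Set equal: 1q = 1(1−q) → q = 1/2.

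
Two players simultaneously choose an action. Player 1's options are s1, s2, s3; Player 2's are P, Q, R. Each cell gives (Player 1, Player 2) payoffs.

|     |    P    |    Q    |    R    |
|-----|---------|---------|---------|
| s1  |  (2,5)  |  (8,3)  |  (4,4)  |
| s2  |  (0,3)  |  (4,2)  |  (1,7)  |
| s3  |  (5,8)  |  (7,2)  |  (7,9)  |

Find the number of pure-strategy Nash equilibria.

(s3, R): Player 1 gets 7 (best alternative 4); Player 2 gets 9 (best alternative 8). Neither deviates — NE.
(s1, P) is not a NE: Player 1 would switch to s3 (5 > 2).
No other cell survives both best-response checks, so there is 1 pure NE.

1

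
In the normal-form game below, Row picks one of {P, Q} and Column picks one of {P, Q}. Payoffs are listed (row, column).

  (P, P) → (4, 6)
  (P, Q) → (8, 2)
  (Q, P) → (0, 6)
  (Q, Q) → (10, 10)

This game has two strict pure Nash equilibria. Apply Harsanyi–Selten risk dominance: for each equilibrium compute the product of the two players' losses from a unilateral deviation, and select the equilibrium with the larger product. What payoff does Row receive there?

At both P: Row loses 4 − 0 = 4 by deviating; Column loses 6 − 2 = 4. Product = 4·4 = 16.
At both Q: Row loses 10 − 8 = 2 by deviating; Column loses 10 − 6 = 4. Product = 2·4 = 8.
16 > 8, so both P is risk-dominant. Row's payoff there is 4.

4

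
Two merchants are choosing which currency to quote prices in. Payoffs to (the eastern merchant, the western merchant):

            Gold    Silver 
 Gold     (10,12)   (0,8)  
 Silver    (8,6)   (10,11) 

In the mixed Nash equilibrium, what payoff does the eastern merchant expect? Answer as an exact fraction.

25/3

The western merchant mixes with probability q on Gold, chosen so the eastern merchant is indifferent: 10q + 0(1−q) = 8q + 10(1−q) gives q = 5/6.
The eastern merchant's expected payoff (from either row, since indifferent) is 10·5/6 + 0·1/6 = 25/3.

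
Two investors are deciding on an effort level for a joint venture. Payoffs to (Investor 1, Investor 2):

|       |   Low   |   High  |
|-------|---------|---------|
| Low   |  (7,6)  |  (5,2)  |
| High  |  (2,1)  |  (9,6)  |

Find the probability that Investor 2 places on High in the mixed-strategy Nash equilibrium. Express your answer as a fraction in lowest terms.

5/9

Investor 2's mix q on Low must make Investor 1 indifferent between Low and High.
Investor 1's payoff from Low: 7q + 5(1−q). From High: 2q + 9(1−q).
Set equal: 5q = 4(1−q) → q = 4/9.
Probability on High is 1 − 4/9 = 5/9.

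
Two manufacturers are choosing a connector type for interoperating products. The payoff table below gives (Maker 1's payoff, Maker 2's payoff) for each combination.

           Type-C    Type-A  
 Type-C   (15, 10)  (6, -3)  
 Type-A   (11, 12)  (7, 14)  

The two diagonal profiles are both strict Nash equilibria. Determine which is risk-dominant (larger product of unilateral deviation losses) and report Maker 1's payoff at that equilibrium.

At both Type-C: Maker 1 loses 15 − 11 = 4 by deviating; Maker 2 loses 10 − (-3) = 13. Product = 4·13 = 52.
At both Type-A: Maker 1 loses 7 − 6 = 1 by deviating; Maker 2 loses 14 − 12 = 2. Product = 1·2 = 2.
52 > 2, so both Type-C is risk-dominant. Maker 1's payoff there is 15.

15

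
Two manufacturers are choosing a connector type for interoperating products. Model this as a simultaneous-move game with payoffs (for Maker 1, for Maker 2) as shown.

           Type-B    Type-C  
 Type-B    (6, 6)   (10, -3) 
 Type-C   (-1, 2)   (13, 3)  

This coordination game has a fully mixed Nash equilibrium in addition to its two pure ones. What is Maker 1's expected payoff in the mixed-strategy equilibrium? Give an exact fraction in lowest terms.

Maker 2 mixes with probability q on Type-B, chosen so Maker 1 is indifferent: 6q + 10(1−q) = (-1)q + 13(1−q) gives q = 3/10.
Maker 1's expected payoff (from either row, since indifferent) is 6·3/10 + 10·7/10 = 44/5.

44/5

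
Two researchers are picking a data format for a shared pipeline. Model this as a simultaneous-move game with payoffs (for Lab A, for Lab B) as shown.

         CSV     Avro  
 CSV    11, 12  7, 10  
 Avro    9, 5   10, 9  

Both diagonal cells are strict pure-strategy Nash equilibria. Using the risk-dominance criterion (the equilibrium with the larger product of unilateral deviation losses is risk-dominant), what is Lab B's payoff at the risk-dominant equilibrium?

9

At both CSV: Lab A loses 11 − 9 = 2 by deviating; Lab B loses 12 − 10 = 2. Product = 2·2 = 4.
At both Avro: Lab A loses 10 − 7 = 3 by deviating; Lab B loses 9 − 5 = 4. Product = 3·4 = 12.
12 > 4, so both Avro is risk-dominant. Lab B's payoff there is 9.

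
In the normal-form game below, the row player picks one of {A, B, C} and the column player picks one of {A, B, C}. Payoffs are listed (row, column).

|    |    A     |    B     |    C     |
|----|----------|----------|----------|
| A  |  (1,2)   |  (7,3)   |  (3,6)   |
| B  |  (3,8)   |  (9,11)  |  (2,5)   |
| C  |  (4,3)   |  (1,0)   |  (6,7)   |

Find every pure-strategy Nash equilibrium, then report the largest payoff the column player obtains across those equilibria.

Both B is a pure NE (the row player: 9 ≥ 7; the column player: 11 ≥ 8). The column player gets 11.
Both C is a pure NE (the row player: 6 ≥ 3; the column player: 7 ≥ 3). The column player gets 7.
Every other cell has a profitable deviation for at least one player. Highest of {11, 7} is 11.

11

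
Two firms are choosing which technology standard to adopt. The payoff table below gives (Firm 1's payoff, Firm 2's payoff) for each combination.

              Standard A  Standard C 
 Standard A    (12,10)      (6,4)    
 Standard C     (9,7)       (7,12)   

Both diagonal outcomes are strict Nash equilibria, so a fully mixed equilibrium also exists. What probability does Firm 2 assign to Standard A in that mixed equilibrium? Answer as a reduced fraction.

Firm 2's mix q on Standard A must make Firm 1 indifferent between Standard A and Standard C.
Firm 1's payoff from Standard A: 12q + 6(1−q). From Standard C: 9q + 7(1−q).
Set equal: 3q = 1(1−q) → q = 1/4.

1/4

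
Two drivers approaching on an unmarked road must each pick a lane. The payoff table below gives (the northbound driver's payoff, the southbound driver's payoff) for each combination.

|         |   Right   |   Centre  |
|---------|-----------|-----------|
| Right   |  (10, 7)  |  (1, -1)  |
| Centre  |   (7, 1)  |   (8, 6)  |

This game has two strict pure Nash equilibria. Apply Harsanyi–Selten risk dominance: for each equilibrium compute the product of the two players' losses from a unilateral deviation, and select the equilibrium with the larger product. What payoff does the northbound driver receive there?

8

At both Right: the northbound driver loses 10 − 7 = 3 by deviating; the southbound driver loses 7 − (-1) = 8. Product = 3·8 = 24.
At both Centre: the northbound driver loses 8 − 1 = 7 by deviating; the southbound driver loses 6 − 1 = 5. Product = 7·5 = 35.
35 > 24, so both Centre is risk-dominant. The northbound driver's payoff there is 8.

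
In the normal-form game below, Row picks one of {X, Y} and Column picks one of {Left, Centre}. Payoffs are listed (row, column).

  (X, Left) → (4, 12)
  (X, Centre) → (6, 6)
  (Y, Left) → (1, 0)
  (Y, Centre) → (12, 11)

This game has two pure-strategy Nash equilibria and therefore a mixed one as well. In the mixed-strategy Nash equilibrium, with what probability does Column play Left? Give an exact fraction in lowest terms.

2/3

Column's mix q on Left must make Row indifferent between X and Y.
Row's payoff from X: 4q + 6(1−q). From Y: 1q + 12(1−q).
Set equal: 3q = 6(1−q) → q = 6/9 = 2/3.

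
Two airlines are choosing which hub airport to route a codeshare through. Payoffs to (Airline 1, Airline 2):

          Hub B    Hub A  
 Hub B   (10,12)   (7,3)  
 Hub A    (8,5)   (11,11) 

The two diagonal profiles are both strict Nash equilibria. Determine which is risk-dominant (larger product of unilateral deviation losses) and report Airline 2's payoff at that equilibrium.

11

At both Hub B: Airline 1 loses 10 − 8 = 2 by deviating; Airline 2 loses 12 − 3 = 9. Product = 2·9 = 18.
At both Hub A: Airline 1 loses 11 − 7 = 4 by deviating; Airline 2 loses 11 − 5 = 6. Product = 4·6 = 24.
24 > 18, so both Hub A is risk-dominant. Airline 2's payoff there is 11.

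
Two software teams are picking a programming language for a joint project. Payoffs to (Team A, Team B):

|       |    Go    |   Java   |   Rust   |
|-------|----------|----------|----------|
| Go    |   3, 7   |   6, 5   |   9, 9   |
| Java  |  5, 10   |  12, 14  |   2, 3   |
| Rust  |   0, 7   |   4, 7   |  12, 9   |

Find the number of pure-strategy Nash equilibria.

2

Both Java: Team A gets 12 (best alternative 6); Team B gets 14 (best alternative 10). Neither deviates — NE.
Both Rust: Team A gets 12 (best alternative 9); Team B gets 9 (best alternative 7). Neither deviates — NE.
Both Go is not a NE: Team A would switch to Java (5 > 3).
No other cell survives both best-response checks, so there are 2 pure NE.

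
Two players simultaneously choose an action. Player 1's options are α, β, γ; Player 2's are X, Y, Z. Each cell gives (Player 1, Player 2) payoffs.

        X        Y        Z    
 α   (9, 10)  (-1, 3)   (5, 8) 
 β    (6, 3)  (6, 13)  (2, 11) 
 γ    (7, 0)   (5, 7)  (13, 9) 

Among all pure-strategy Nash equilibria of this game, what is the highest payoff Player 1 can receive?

13

(α, X) is a pure NE (Player 1: 9 ≥ 7; Player 2: 10 ≥ 8). Player 1 gets 9.
(β, Y) is a pure NE (Player 1: 6 ≥ 5; Player 2: 13 ≥ 11). Player 1 gets 6.
(γ, Z) is a pure NE (Player 1: 13 ≥ 5; Player 2: 9 ≥ 7). Player 1 gets 13.
Every other cell has a profitable deviation for at least one player. Highest of {9, 6, 13} is 13.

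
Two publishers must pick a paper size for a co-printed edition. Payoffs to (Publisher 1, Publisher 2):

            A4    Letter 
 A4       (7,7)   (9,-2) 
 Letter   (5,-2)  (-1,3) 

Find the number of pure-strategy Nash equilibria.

Both A4: Publisher 1 gets 7 (best alternative 5); Publisher 2 gets 7 (best alternative -2). Neither deviates — NE.
Both Letter is not a NE: Publisher 1 would switch to A4 (9 > -1).
No other cell survives both best-response checks, so there is 1 pure NE.

1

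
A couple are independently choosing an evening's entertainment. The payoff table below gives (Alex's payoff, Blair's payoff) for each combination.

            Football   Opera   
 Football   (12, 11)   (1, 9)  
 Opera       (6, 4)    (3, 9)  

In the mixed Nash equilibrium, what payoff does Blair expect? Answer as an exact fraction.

9

Alex mixes with probability p on Football, chosen so Blair is indifferent: 11p + 4(1−p) = 9p + 9(1−p) gives p = 5/7.
Blair's expected payoff is 11·5/7 + 4·2/7 = 9.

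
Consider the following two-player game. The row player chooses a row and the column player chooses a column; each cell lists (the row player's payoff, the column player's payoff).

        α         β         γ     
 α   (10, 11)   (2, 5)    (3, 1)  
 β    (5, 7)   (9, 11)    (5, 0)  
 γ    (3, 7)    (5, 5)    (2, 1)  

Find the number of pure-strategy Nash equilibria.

Both α: the row player gets 10 (best alternative 5); the column player gets 11 (best alternative 5). Neither deviates — NE.
Both β: the row player gets 9 (best alternative 5); the column player gets 11 (best alternative 7). Neither deviates — NE.
Both γ is not a NE: the row player would switch to β (5 > 2).
No other cell survives both best-response checks, so there are 2 pure NE.

2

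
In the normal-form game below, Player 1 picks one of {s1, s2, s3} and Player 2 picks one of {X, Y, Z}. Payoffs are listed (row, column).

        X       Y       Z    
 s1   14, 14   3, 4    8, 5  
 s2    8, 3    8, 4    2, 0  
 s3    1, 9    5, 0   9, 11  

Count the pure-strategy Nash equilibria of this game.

3

(s1, X): Player 1 gets 14 (best alternative 8); Player 2 gets 14 (best alternative 5). Neither deviates — NE.
(s2, Y): Player 1 gets 8 (best alternative 5); Player 2 gets 4 (best alternative 3). Neither deviates — NE.
(s3, Z): Player 1 gets 9 (best alternative 8); Player 2 gets 11 (best alternative 9). Neither deviates — NE.
(s2, X) is not a NE: Player 1 would switch to s1 (14 > 8).
No other cell survives both best-response checks, so there are 3 pure NE.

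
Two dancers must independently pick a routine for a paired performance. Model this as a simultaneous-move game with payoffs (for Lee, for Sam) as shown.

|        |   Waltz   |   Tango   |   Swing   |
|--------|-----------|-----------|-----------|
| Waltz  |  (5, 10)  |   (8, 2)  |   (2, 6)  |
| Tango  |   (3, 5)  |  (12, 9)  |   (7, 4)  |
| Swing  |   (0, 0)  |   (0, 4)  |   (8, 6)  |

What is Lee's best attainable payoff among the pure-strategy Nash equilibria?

Both Waltz is a pure NE (Lee: 5 ≥ 3; Sam: 10 ≥ 6). Lee gets 5.
Both Tango is a pure NE (Lee: 12 ≥ 8; Sam: 9 ≥ 5). Lee gets 12.
Both Swing is a pure NE (Lee: 8 ≥ 7; Sam: 6 ≥ 4). Lee gets 8.
Every other cell has a profitable deviation for at least one player. Highest of {5, 12, 8} is 12.

12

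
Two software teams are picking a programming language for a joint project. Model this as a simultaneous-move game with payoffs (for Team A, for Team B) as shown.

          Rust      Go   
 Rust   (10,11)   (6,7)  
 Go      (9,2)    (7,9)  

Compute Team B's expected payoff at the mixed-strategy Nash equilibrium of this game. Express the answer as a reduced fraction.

85/11

Team A mixes with probability p on Rust, chosen so Team B is indifferent: 11p + 2(1−p) = 7p + 9(1−p) gives p = 7/11.
Team B's expected payoff is 11·7/11 + 2·4/11 = 85/11.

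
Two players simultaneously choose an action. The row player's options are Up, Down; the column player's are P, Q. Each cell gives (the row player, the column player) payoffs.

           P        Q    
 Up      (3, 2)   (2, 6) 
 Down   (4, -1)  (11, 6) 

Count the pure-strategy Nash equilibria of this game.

(Down, Q): the row player gets 11 (best alternative 2); the column player gets 6 (best alternative -1). Neither deviates — NE.
(Up, P) is not a NE: the row player would switch to Down (4 > 3).
No other cell survives both best-response checks, so there is 1 pure NE.

1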